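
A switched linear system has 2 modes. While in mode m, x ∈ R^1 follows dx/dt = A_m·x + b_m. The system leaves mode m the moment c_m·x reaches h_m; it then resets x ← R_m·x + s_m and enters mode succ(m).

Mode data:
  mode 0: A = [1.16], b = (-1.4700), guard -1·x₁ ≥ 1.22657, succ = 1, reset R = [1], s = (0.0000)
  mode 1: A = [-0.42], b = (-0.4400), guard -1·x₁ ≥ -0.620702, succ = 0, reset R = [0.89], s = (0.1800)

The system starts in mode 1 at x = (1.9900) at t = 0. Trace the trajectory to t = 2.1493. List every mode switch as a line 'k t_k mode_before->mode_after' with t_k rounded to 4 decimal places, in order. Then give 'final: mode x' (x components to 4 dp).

Mode 1: guard c·x = -0.6207 hit at Δt = 1.4268 (t = 1.4268), x⁻ = (0.6207) → reset → x⁺ = (0.7324), jump to mode 0
Mode 0: flow for 0.7225 to horizon, guard not reached → x = (0.0308)

1 1.4268 1->0
final: 0 0.0308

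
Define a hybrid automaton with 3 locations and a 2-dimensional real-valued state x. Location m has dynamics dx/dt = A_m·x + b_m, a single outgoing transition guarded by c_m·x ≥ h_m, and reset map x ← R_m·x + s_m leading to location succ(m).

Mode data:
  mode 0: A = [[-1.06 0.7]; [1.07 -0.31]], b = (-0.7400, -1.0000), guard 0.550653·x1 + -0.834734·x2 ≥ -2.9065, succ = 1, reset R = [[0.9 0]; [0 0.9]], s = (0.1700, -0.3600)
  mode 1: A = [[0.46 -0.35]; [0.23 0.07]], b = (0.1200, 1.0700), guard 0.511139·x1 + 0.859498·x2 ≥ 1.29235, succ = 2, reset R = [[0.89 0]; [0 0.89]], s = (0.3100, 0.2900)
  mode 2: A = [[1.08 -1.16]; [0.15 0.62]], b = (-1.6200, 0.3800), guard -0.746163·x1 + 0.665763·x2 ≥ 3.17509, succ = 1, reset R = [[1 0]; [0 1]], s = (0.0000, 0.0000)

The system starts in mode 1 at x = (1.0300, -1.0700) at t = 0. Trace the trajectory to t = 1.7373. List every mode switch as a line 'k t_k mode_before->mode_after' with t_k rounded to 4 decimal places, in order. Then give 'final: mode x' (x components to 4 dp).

1 1.0014 1->2
final: 2 1.5282 1.5334

Mode 1: guard c·x = 1.2924 hit at Δt = 1.0014 (t = 1.0014), x⁻ = (1.9873, 0.3218) → reset → x⁺ = (2.0787, 0.5764), jump to mode 2
Mode 2: flow for 0.7359 to horizon, guard not reached → x = (1.5282, 1.5334)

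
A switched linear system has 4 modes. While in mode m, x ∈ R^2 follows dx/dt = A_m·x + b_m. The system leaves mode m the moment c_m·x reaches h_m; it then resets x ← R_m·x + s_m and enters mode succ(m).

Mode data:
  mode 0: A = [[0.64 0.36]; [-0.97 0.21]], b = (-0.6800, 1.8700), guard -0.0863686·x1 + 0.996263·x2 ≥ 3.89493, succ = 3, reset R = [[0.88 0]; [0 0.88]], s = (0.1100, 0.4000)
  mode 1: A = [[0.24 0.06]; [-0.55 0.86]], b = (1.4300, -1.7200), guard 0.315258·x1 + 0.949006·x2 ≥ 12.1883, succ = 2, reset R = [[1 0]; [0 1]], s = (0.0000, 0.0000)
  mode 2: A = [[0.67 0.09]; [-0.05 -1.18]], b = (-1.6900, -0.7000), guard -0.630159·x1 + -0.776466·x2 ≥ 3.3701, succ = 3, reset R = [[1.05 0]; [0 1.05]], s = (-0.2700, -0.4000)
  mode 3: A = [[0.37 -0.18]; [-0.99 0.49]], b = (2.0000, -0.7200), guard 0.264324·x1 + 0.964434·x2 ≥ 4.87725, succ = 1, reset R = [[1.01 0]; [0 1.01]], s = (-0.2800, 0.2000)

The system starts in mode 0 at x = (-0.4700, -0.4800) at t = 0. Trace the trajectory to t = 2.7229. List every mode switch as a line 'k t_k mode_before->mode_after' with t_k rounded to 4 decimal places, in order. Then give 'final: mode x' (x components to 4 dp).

Mode 0: guard c·x = 3.8949 hit at Δt = 1.2997 (t = 1.2997), x⁻ = (-1.6320, 3.7681) → reset → x⁺ = (-1.3261, 3.7159), jump to mode 3
Mode 3: guard c·x = 4.8773 hit at Δt = 0.6174 (t = 1.9171), x⁻ = (-0.8356, 5.2861) → reset → x⁺ = (-1.1240, 5.5390), jump to mode 1
Mode 1: flow for 0.8058 to horizon, guard not reached → x = (0.2939, 9.4184)

1 1.2997 0->3
2 1.9171 3->1
final: 1 0.2939 9.4184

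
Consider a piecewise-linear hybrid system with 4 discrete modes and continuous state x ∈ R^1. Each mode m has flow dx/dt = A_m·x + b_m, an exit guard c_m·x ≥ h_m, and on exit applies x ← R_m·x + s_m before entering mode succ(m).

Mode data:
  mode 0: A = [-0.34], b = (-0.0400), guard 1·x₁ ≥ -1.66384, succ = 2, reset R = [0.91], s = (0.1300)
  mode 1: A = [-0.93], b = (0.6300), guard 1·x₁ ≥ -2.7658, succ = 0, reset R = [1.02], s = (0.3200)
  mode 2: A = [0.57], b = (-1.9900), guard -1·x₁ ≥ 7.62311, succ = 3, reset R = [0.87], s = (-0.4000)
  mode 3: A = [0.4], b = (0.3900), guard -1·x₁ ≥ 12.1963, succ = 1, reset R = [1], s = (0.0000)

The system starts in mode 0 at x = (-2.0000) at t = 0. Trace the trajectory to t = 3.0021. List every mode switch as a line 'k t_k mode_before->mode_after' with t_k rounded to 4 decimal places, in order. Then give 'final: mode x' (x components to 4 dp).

1 0.5786 0->2
2 2.0243 2->3
final: 3 -9.9312

Mode 0: guard c·x = -1.6638 hit at Δt = 0.5786 (t = 0.5786), x⁻ = (-1.6638) → reset → x⁺ = (-1.3841), jump to mode 2
Mode 2: guard c·x = 7.6231 hit at Δt = 1.4457 (t = 2.0243), x⁻ = (-7.6231) → reset → x⁺ = (-7.0321), jump to mode 3
Mode 3: flow for 0.9778 to horizon, guard not reached → x = (-9.9312)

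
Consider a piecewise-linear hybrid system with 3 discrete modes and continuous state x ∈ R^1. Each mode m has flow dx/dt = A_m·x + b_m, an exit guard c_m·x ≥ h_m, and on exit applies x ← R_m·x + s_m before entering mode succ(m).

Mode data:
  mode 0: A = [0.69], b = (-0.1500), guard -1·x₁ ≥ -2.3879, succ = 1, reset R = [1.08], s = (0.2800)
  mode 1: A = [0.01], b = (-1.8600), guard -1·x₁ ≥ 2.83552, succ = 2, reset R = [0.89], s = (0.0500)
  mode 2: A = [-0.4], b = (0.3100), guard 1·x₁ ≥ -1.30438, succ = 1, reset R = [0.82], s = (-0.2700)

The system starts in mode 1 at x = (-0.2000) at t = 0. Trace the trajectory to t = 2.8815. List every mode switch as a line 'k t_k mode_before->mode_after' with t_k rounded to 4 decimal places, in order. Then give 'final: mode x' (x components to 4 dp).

Mode 1: guard c·x = 2.8355 hit at Δt = 1.4055 (t = 1.4055), x⁻ = (-2.8355) → reset → x⁺ = (-2.4736), jump to mode 2
Mode 2: guard c·x = -1.3044 hit at Δt = 1.1154 (t = 2.5209), x⁻ = (-1.3044) → reset → x⁺ = (-1.3396), jump to mode 1
Mode 1: flow for 0.3606 to horizon, guard not reached → x = (-2.0164)

1 1.4055 1->2
2 2.5209 2->1
final: 1 -2.0164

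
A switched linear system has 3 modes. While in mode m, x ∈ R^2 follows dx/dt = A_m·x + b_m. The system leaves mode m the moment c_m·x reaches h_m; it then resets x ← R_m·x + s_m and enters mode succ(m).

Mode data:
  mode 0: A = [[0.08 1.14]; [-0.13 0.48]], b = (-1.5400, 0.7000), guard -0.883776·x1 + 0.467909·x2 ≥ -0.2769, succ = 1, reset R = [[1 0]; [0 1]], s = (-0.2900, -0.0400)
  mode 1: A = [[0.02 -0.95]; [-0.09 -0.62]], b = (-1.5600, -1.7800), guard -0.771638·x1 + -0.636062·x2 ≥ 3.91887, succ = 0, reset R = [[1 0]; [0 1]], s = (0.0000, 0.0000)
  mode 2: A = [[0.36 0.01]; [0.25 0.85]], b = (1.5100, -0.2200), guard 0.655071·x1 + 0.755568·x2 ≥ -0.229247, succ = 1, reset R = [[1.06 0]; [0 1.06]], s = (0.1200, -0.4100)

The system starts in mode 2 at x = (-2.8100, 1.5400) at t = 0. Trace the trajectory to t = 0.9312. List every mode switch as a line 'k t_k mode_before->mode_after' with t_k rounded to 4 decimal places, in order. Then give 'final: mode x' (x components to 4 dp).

1 0.5703 2->1
final: 1 -3.4867 0.7530

Mode 2: guard c·x = -0.2292 hit at Δt = 0.5703 (t = 0.5703), x⁻ = (-2.4839, 1.8501) → reset → x⁺ = (-2.5129, 1.5511), jump to mode 1
Mode 1: flow for 0.3609 to horizon, guard not reached → x = (-3.4867, 0.7530)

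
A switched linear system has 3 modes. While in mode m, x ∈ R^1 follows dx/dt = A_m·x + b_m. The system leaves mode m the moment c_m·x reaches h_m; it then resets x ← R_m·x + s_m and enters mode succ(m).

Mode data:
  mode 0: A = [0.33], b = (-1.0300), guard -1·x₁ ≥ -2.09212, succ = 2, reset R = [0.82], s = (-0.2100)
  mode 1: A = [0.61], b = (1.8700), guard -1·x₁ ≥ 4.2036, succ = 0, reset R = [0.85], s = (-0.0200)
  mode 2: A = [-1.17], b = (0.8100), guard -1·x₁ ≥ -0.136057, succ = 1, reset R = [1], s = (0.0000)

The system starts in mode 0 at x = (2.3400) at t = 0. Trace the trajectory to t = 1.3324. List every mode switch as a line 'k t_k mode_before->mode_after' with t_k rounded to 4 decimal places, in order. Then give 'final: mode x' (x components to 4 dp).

1 0.8351 0->2
final: 2 1.1468

Mode 0: guard c·x = -2.0921 hit at Δt = 0.8351 (t = 0.8351), x⁻ = (2.0921) → reset → x⁺ = (1.5055), jump to mode 2
Mode 2: flow for 0.4973 to horizon, guard not reached → x = (1.1468)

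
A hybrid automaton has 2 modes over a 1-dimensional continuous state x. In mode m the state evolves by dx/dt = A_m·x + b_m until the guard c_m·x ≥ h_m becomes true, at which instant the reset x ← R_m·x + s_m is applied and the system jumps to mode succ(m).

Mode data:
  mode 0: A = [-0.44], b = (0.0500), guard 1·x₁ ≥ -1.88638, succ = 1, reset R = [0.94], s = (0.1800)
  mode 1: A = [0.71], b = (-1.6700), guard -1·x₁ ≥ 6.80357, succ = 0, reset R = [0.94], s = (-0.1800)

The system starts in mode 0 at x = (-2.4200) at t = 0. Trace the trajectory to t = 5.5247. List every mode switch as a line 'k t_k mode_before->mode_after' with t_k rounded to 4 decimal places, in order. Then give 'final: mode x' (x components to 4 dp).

Mode 0: guard c·x = -1.8864 hit at Δt = 0.5375 (t = 0.5375), x⁻ = (-1.8864) → reset → x⁺ = (-1.5932), jump to mode 1
Mode 1: guard c·x = 6.8036 hit at Δt = 1.1857 (t = 1.7232), x⁻ = (-6.8036) → reset → x⁺ = (-6.5754), jump to mode 0
Mode 0: guard c·x = -1.8864 hit at Δt = 2.7439 (t = 4.4671), x⁻ = (-1.8864) → reset → x⁺ = (-1.5932), jump to mode 1
Mode 1: flow for 1.0576 to horizon, guard not reached → x = (-6.0077)

1 0.5375 0->1
2 1.7232 1->0
3 4.4671 0->1
final: 1 -6.0077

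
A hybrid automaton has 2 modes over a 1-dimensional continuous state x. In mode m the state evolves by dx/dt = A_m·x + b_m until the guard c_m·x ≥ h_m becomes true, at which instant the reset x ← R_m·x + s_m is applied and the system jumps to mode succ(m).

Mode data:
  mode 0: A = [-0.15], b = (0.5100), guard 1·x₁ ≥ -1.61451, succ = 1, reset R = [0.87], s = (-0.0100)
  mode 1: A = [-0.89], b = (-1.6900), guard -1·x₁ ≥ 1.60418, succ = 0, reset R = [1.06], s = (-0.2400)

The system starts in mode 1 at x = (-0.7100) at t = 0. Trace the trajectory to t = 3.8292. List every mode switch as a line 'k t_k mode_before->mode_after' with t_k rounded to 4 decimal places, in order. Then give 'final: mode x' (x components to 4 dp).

Mode 1: guard c·x = 1.6042 hit at Δt = 1.5672 (t = 1.5672), x⁻ = (-1.6042) → reset → x⁺ = (-1.9404), jump to mode 0
Mode 0: guard c·x = -1.6145 hit at Δt = 0.4198 (t = 1.9870), x⁻ = (-1.6145) → reset → x⁺ = (-1.4146), jump to mode 1
Mode 1: guard c·x = 1.6042 hit at Δt = 0.5580 (t = 2.5451), x⁻ = (-1.6042) → reset → x⁺ = (-1.9404), jump to mode 0
Mode 0: guard c·x = -1.6145 hit at Δt = 0.4198 (t = 2.9649), x⁻ = (-1.6145) → reset → x⁺ = (-1.4146), jump to mode 1
Mode 1: guard c·x = 1.6042 hit at Δt = 0.5580 (t = 3.5229), x⁻ = (-1.6042) → reset → x⁺ = (-1.9404), jump to mode 0
Mode 0: flow for 0.3063 to horizon, guard not reached → x = (-1.7006)

1 1.5672 1->0
2 1.9870 0->1
3 2.5451 1->0
4 2.9649 0->1
5 3.5229 1->0
final: 0 -1.7006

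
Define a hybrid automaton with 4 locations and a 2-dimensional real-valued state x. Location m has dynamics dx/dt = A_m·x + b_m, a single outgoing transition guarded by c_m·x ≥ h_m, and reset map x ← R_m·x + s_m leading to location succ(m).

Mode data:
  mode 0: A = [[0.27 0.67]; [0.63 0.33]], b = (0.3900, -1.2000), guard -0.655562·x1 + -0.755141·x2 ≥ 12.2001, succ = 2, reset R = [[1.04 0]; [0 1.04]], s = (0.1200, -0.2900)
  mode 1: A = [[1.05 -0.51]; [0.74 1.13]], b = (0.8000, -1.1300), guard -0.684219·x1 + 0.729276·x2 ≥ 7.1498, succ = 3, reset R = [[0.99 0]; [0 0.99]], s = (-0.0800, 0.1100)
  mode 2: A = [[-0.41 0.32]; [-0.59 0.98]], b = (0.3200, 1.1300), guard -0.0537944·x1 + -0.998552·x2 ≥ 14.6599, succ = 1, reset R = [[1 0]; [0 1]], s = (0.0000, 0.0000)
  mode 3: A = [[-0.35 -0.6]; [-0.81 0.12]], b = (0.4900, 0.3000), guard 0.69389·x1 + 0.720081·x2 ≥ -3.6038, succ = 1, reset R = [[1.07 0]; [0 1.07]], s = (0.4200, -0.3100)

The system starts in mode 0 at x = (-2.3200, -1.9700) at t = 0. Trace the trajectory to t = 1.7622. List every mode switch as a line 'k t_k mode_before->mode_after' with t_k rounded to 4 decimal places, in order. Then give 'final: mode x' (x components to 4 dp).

1 1.3174 0->2
final: 2 -7.9854 -12.2727

Mode 0: guard c·x = 12.2001 hit at Δt = 1.3174 (t = 1.3174), x⁻ = (-7.8121, -9.3741) → reset → x⁺ = (-8.0046, -10.0391), jump to mode 2
Mode 2: flow for 0.4448 to horizon, guard not reached → x = (-7.9854, -12.2727)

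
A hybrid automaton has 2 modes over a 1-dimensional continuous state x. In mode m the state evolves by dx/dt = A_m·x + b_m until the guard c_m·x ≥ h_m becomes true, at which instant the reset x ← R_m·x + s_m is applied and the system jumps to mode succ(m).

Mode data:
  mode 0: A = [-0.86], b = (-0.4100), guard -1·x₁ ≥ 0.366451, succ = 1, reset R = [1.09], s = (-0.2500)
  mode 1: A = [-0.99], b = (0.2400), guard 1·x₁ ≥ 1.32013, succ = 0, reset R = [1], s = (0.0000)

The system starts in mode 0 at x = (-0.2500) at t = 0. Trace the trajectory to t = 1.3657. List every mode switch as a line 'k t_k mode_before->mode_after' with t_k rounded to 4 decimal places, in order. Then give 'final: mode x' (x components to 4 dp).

1 0.8380 0->1
final: 1 -0.2865

Mode 0: guard c·x = 0.3665 hit at Δt = 0.8380 (t = 0.8380), x⁻ = (-0.3665) → reset → x⁺ = (-0.6494), jump to mode 1
Mode 1: flow for 0.5277 to horizon, guard not reached → x = (-0.2865)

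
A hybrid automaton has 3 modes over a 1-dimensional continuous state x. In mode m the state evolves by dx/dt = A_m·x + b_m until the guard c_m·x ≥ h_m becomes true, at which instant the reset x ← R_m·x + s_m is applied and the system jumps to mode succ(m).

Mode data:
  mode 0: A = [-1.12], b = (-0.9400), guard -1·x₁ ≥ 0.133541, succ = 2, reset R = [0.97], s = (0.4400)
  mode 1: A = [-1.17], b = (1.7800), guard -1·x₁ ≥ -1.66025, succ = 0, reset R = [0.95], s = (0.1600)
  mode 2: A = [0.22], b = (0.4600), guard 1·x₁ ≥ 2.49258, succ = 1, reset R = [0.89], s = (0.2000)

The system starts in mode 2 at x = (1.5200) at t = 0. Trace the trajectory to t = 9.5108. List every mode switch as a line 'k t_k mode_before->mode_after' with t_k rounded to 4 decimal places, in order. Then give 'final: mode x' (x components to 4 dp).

1 1.0841 2->1
2 2.6785 1->0
3 3.8347 0->2
4 6.7730 2->1
5 8.3674 1->0
final: 0 -0.1234

Mode 2: guard c·x = 2.4926 hit at Δt = 1.0841 (t = 1.0841), x⁻ = (2.4926) → reset → x⁺ = (2.4184), jump to mode 1
Mode 1: guard c·x = -1.6603 hit at Δt = 1.5944 (t = 2.6785), x⁻ = (1.6603) → reset → x⁺ = (1.7372), jump to mode 0
Mode 0: guard c·x = 0.1335 hit at Δt = 1.1562 (t = 3.8347), x⁻ = (-0.1335) → reset → x⁺ = (0.3105), jump to mode 2
Mode 2: guard c·x = 2.4926 hit at Δt = 2.9383 (t = 6.7730), x⁻ = (2.4926) → reset → x⁺ = (2.4184), jump to mode 1
Mode 1: guard c·x = -1.6603 hit at Δt = 1.5944 (t = 8.3674), x⁻ = (1.6603) → reset → x⁺ = (1.7372), jump to mode 0
Mode 0: flow for 1.1434 to horizon, guard not reached → x = (-0.1234)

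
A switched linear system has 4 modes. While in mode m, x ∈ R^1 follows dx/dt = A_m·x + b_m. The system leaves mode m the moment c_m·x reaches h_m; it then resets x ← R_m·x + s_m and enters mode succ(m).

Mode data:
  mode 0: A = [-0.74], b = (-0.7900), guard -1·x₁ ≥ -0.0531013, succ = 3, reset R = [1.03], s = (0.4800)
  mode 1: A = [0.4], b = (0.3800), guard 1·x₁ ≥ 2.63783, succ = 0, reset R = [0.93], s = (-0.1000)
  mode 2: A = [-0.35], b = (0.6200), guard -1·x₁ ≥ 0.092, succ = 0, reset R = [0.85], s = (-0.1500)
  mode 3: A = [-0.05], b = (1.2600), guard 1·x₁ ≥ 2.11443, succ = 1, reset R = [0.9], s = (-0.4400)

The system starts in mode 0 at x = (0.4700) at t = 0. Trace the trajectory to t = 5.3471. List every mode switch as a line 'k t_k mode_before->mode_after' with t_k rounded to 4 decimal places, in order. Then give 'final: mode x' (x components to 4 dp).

Mode 0: guard c·x = -0.0531 hit at Δt = 0.4274 (t = 0.4274), x⁻ = (0.0531) → reset → x⁺ = (0.5347), jump to mode 3
Mode 3: guard c·x = 2.1144 hit at Δt = 1.3238 (t = 1.7512), x⁻ = (2.1144) → reset → x⁺ = (1.4630), jump to mode 1
Mode 1: guard c·x = 2.6378 hit at Δt = 0.9917 (t = 2.7429), x⁻ = (2.6378) → reset → x⁺ = (2.3532), jump to mode 0
Mode 0: guard c·x = -0.0531 hit at Δt = 1.5080 (t = 4.2509), x⁻ = (0.0531) → reset → x⁺ = (0.5347), jump to mode 3
Mode 3: flow for 1.0962 to horizon, guard not reached → x = (1.8502)

1 0.4274 0->3
2 1.7512 3->1
3 2.7429 1->0
4 4.2509 0->3
final: 3 1.8502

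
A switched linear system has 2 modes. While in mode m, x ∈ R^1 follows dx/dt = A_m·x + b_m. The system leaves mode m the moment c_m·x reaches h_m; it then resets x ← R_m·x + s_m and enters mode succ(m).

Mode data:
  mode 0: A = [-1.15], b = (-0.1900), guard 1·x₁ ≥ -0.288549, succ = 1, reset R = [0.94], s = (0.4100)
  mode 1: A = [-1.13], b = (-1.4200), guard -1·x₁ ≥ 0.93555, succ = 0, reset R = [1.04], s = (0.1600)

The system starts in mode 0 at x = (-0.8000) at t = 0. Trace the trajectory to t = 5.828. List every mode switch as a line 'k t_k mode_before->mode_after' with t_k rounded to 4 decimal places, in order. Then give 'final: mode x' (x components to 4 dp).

1 1.4247 0->1
2 2.7249 1->0
3 4.1672 0->1
4 5.4674 1->0
final: 0 -0.5931

Mode 0: guard c·x = -0.2885 hit at Δt = 1.4247 (t = 1.4247), x⁻ = (-0.2885) → reset → x⁺ = (0.1388), jump to mode 1
Mode 1: guard c·x = 0.9355 hit at Δt = 1.3002 (t = 2.7249), x⁻ = (-0.9355) → reset → x⁺ = (-0.8130), jump to mode 0
Mode 0: guard c·x = -0.2885 hit at Δt = 1.4423 (t = 4.1672), x⁻ = (-0.2885) → reset → x⁺ = (0.1388), jump to mode 1
Mode 1: guard c·x = 0.9355 hit at Δt = 1.3002 (t = 5.4674), x⁻ = (-0.9355) → reset → x⁺ = (-0.8130), jump to mode 0
Mode 0: flow for 0.3606 to horizon, guard not reached → x = (-0.5931)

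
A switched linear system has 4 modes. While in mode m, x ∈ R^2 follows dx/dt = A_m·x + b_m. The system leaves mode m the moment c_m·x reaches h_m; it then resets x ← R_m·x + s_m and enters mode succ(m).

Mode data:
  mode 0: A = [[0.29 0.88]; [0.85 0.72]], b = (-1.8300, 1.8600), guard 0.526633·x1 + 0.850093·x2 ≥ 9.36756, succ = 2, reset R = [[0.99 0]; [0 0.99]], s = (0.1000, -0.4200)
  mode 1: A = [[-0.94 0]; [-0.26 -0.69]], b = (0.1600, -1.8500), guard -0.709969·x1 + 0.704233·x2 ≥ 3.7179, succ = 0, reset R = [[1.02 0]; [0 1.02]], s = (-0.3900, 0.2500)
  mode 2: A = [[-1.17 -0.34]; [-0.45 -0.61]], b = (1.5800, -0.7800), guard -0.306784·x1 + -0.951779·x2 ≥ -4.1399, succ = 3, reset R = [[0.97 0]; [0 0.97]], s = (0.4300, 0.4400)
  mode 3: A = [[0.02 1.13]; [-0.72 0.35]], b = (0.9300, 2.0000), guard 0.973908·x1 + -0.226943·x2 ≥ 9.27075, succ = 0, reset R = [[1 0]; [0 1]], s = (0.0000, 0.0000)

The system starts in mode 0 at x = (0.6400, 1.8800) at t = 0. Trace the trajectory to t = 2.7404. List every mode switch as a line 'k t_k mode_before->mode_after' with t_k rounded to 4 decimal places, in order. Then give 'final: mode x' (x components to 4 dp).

1 1.0617 0->2
2 1.8783 2->3
final: 3 7.1649 4.7424

Mode 0: guard c·x = 9.3676 hit at Δt = 1.0617 (t = 1.0617), x⁻ = (3.5609, 8.8135) → reset → x⁺ = (3.6253, 8.3053), jump to mode 2
Mode 2: guard c·x = -4.1399 hit at Δt = 0.8166 (t = 1.8783), x⁻ = (1.2340, 3.9519) → reset → x⁺ = (1.6270, 4.2733), jump to mode 3
Mode 3: flow for 0.8621 to horizon, guard not reached → x = (7.1649, 4.7424)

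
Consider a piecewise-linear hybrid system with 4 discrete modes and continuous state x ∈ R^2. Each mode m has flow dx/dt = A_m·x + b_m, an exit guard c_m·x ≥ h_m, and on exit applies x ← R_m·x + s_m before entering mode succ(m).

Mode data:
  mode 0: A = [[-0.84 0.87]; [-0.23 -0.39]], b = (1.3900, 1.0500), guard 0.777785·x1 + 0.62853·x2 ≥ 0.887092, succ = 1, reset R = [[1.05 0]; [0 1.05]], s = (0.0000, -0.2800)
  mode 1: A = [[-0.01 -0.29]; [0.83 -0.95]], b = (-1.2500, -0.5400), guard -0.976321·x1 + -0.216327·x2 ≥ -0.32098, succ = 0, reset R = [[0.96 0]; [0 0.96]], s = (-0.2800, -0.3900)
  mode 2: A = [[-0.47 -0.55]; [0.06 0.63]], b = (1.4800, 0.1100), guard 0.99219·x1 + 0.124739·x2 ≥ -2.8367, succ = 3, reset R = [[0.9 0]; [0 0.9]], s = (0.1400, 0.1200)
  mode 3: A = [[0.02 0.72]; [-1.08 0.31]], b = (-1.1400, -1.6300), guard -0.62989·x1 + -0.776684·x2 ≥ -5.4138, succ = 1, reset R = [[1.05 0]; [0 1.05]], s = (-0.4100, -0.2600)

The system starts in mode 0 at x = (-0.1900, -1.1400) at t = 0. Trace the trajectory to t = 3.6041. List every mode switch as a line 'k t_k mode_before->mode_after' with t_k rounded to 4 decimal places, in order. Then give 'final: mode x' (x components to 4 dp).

Mode 0: guard c·x = 0.8871 hit at Δt = 1.3038 (t = 1.3038), x⁻ = (0.8971, 0.3013) → reset → x⁺ = (0.9419, 0.0364), jump to mode 1
Mode 1: guard c·x = -0.3210 hit at Δt = 0.4850 (t = 1.7888), x⁻ = (0.3266, 0.0099) → reset → x⁺ = (0.0335, -0.3805), jump to mode 0
Mode 0: guard c·x = 0.8871 hit at Δt = 0.7884 (t = 2.5772), x⁻ = (0.8495, 0.3602) → reset → x⁺ = (0.8920, 0.0982), jump to mode 1
Mode 1: guard c·x = -0.3210 hit at Δt = 0.4472 (t = 3.0244), x⁻ = (0.3190, 0.0442) → reset → x⁺ = (0.0262, -0.3476), jump to mode 0
Mode 0: flow for 0.5797 to horizon, guard not reached → x = (0.6460, 0.2259)

1 1.3038 0->1
2 1.7888 1->0
3 2.5772 0->1
4 3.0244 1->0
final: 0 0.6460 0.2259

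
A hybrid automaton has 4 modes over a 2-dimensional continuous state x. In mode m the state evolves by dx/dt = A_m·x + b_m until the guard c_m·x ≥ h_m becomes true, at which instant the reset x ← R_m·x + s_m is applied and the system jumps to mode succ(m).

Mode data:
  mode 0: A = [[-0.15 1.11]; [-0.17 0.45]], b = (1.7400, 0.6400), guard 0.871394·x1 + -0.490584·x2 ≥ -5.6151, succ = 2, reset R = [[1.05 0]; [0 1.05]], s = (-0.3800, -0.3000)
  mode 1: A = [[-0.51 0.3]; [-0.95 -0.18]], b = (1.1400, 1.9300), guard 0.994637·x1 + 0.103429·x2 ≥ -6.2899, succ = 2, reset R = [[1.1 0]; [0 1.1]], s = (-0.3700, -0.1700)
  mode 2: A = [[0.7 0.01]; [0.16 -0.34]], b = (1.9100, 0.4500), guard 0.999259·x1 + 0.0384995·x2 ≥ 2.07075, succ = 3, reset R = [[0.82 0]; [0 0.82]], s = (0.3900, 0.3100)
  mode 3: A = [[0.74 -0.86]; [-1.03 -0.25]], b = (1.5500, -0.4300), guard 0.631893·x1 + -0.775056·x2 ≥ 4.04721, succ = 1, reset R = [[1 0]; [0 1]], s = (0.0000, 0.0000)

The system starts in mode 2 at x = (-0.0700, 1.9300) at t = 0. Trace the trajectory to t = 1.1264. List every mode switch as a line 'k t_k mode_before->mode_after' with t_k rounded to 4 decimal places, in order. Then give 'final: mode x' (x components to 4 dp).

Mode 2: guard c·x = 2.0707 hit at Δt = 0.8162 (t = 0.8162), x⁻ = (1.9996, 1.8873) → reset → x⁺ = (2.0296, 1.8576), jump to mode 3
Mode 3: flow for 0.3102 to horizon, guard not reached → x = (2.6750, 0.8767)

1 0.8162 2->3
final: 3 2.6750 0.8767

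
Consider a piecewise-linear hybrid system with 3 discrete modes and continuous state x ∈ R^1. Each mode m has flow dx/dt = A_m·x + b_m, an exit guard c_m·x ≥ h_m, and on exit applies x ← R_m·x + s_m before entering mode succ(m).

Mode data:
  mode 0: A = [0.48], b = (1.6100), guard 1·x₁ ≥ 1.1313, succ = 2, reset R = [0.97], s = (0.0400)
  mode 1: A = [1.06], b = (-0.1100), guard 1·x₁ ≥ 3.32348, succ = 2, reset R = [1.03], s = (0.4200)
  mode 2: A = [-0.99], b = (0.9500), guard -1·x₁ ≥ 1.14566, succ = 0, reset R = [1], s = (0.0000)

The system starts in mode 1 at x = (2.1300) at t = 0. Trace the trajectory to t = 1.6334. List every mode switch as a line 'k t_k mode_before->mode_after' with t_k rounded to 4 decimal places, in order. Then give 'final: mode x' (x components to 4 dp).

Mode 1: guard c·x = 3.3235 hit at Δt = 0.4369 (t = 0.4369), x⁻ = (3.3235) → reset → x⁺ = (3.8432), jump to mode 2
Mode 2: flow for 1.1965 to horizon, guard not reached → x = (1.8417)

1 0.4369 1->2
final: 2 1.8417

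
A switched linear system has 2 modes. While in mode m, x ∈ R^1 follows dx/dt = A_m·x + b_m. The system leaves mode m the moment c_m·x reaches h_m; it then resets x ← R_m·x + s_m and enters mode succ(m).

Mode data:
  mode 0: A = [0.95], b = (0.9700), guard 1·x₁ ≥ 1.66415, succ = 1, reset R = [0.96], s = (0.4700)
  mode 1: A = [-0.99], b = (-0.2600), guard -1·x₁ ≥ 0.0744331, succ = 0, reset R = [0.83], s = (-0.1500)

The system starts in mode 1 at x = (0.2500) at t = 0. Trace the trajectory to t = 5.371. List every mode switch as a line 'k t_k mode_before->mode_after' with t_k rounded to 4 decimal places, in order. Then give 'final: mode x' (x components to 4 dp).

Mode 1: guard c·x = 0.0744 hit at Δt = 1.0122 (t = 1.0122), x⁻ = (-0.0744) → reset → x⁺ = (-0.2118), jump to mode 0
Mode 0: guard c·x = 1.6642 hit at Δt = 1.2625 (t = 2.2747), x⁻ = (1.6642) → reset → x⁺ = (2.0676), jump to mode 1
Mode 1: guard c·x = 0.0744 hit at Δt = 2.5417 (t = 4.8164), x⁻ = (-0.0744) → reset → x⁺ = (-0.2118), jump to mode 0
Mode 0: flow for 0.5546 to horizon, guard not reached → x = (0.3496)

1 1.0122 1->0
2 2.2747 0->1
3 4.8164 1->0
final: 0 0.3496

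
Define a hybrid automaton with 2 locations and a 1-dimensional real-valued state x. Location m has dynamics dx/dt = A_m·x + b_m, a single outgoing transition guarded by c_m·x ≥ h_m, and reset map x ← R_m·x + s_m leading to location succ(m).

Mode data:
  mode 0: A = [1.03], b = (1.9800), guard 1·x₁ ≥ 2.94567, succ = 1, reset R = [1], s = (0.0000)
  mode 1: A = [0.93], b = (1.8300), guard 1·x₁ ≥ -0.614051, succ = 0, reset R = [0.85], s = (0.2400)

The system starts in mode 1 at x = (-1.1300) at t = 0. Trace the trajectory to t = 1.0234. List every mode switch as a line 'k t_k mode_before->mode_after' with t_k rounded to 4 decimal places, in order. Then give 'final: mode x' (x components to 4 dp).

Mode 1: guard c·x = -0.6141 hit at Δt = 0.5160 (t = 0.5160), x⁻ = (-0.6141) → reset → x⁺ = (-0.2819), jump to mode 0
Mode 0: flow for 0.5074 to horizon, guard not reached → x = (0.8441)

1 0.5160 1->0
final: 0 0.8441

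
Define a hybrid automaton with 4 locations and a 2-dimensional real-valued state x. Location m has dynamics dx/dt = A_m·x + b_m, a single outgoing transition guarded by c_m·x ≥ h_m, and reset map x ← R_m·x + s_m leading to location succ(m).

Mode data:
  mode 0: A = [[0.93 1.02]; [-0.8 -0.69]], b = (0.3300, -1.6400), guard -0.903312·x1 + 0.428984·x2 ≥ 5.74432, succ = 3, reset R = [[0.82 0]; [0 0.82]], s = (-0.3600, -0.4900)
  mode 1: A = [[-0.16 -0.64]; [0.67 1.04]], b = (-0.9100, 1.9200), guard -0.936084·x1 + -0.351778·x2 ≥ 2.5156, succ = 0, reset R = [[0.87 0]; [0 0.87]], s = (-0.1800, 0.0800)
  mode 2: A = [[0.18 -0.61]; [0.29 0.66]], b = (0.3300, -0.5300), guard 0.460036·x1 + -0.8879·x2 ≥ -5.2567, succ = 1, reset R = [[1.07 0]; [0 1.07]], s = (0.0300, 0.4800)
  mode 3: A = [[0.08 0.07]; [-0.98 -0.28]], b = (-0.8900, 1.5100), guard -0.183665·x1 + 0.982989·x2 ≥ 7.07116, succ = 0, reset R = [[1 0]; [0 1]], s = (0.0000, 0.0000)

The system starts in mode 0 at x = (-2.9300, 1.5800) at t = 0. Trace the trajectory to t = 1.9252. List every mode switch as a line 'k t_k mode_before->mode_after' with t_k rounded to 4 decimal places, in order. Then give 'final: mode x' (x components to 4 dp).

1 1.4799 0->3
final: 3 -5.2460 3.7868

Mode 0: guard c·x = 5.7443 hit at Δt = 1.4799 (t = 1.4799), x⁻ = (-5.3539, 2.1169) → reset → x⁺ = (-4.7502, 1.2458), jump to mode 3
Mode 3: flow for 0.4453 to horizon, guard not reached → x = (-5.2460, 3.7868)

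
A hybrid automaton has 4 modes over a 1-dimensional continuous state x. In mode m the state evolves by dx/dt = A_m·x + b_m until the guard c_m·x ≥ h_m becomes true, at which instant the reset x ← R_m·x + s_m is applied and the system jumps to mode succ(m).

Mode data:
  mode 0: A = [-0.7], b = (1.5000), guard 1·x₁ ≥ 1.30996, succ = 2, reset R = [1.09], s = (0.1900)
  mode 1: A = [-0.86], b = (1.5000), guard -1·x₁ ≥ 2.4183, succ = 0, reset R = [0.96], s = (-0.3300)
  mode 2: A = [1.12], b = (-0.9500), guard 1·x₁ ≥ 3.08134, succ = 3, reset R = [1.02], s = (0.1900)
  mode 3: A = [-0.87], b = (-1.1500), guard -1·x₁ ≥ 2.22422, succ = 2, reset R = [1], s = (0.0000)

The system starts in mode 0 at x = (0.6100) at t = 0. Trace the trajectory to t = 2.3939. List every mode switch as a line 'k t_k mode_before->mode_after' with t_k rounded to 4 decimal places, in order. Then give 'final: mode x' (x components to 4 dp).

Mode 0: guard c·x = 1.3100 hit at Δt = 0.8714 (t = 0.8714), x⁻ = (1.3100) → reset → x⁺ = (1.6179), jump to mode 2
Mode 2: guard c·x = 3.0813 hit at Δt = 0.9511 (t = 1.8225), x⁻ = (3.0813) → reset → x⁺ = (3.3330), jump to mode 3
Mode 3: flow for 0.5714 to horizon, guard not reached → x = (1.5096)

1 0.8714 0->2
2 1.8225 2->3
final: 3 1.5096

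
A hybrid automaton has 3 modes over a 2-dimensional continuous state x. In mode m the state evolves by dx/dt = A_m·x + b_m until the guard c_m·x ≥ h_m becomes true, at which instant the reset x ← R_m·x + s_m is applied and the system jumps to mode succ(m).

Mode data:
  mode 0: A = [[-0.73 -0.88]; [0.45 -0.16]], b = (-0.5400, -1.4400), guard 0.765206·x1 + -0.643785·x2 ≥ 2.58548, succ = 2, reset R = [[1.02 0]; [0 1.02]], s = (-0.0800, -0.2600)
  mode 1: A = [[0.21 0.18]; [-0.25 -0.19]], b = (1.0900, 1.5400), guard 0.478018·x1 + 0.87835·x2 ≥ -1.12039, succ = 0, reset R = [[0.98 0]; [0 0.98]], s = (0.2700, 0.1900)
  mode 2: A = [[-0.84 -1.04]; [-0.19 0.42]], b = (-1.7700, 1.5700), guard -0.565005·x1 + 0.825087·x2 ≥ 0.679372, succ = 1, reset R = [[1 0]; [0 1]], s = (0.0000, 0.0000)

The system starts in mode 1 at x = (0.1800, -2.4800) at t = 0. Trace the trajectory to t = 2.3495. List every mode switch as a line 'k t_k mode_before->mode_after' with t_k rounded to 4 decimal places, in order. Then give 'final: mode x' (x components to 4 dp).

1 0.4875 1->0
2 1.9966 0->2
final: 2 1.2919 -2.5894

Mode 1: guard c·x = -1.1204 hit at Δt = 0.4875 (t = 0.4875), x⁻ = (0.5714, -1.5865) → reset → x⁺ = (0.8299, -1.3648), jump to mode 0
Mode 0: guard c·x = 2.5855 hit at Δt = 1.5091 (t = 1.9966), x⁻ = (1.3948, -2.3583) → reset → x⁺ = (1.3426, -2.6654), jump to mode 2
Mode 2: flow for 0.3529 to horizon, guard not reached → x = (1.2919, -2.5894)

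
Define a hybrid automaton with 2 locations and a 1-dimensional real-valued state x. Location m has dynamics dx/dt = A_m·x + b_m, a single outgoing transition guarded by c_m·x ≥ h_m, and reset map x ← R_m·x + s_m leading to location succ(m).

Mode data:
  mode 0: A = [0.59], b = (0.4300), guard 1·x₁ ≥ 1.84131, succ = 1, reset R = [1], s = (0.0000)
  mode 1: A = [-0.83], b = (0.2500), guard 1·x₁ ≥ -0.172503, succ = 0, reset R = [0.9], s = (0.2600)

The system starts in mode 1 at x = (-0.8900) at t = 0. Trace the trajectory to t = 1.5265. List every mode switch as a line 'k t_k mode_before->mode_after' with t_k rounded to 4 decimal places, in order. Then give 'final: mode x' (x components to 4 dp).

1 1.1110 1->0
final: 0 0.3363

Mode 1: guard c·x = -0.1725 hit at Δt = 1.1110 (t = 1.1110), x⁻ = (-0.1725) → reset → x⁺ = (0.1047), jump to mode 0
Mode 0: flow for 0.4155 to horizon, guard not reached → x = (0.3363)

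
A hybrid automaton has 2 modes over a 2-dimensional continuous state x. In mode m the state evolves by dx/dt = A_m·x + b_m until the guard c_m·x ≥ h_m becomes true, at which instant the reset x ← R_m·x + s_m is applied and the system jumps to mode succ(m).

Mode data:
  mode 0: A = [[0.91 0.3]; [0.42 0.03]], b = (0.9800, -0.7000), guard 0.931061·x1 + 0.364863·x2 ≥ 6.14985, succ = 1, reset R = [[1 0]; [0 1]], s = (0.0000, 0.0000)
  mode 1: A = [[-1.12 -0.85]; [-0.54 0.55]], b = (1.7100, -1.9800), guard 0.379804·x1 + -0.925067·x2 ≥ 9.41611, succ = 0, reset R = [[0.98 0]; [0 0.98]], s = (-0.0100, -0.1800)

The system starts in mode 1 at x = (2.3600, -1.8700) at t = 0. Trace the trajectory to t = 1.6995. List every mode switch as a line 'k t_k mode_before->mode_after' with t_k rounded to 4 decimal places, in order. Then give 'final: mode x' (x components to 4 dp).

Mode 1: guard c·x = 9.4161 hit at Δt = 1.0255 (t = 1.0255), x⁻ = (4.5373, -8.3160) → reset → x⁺ = (4.4366, -8.3296), jump to mode 0
Mode 0: flow for 0.6740 to horizon, guard not reached → x = (6.8800, -7.3994)

1 1.0255 1->0
final: 0 6.8800 -7.3994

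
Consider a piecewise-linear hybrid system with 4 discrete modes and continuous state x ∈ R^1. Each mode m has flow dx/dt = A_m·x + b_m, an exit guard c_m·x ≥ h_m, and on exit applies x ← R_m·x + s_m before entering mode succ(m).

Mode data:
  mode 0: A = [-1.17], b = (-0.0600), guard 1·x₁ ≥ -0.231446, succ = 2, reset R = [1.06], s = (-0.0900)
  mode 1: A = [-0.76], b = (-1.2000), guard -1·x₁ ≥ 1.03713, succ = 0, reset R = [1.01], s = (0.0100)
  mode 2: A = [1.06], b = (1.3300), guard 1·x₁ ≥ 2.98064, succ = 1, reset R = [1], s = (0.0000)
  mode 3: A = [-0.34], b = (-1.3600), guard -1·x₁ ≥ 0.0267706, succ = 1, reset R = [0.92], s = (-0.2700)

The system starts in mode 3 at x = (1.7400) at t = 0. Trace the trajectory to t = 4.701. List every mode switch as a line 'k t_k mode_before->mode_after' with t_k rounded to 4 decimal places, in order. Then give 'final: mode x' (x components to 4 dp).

1 1.0820 3->1
2 2.2176 1->0
3 3.6706 0->2
final: 2 1.4859

Mode 3: guard c·x = 0.0268 hit at Δt = 1.0820 (t = 1.0820), x⁻ = (-0.0268) → reset → x⁺ = (-0.2946), jump to mode 1
Mode 1: guard c·x = 1.0371 hit at Δt = 1.1356 (t = 2.2176), x⁻ = (-1.0371) → reset → x⁺ = (-1.0375), jump to mode 0
Mode 0: guard c·x = -0.2314 hit at Δt = 1.4530 (t = 3.6706), x⁻ = (-0.2314) → reset → x⁺ = (-0.3353), jump to mode 2
Mode 2: flow for 1.0304 to horizon, guard not reached → x = (1.4859)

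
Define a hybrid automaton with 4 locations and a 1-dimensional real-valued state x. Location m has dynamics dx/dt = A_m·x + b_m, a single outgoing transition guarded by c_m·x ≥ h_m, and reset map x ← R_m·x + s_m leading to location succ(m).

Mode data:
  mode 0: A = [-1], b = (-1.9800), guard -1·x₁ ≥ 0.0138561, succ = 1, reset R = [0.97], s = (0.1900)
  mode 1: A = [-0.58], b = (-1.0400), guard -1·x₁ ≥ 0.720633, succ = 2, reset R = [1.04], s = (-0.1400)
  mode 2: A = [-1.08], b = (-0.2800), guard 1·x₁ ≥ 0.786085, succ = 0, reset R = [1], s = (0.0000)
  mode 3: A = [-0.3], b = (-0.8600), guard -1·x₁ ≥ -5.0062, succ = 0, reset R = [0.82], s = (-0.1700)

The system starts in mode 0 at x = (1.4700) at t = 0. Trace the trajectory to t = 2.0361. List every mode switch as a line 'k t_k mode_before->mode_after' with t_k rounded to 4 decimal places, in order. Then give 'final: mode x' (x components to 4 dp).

1 0.5623 0->1
2 1.6104 1->2
final: 2 -0.6572

Mode 0: guard c·x = 0.0139 hit at Δt = 0.5623 (t = 0.5623), x⁻ = (-0.0139) → reset → x⁺ = (0.1766), jump to mode 1
Mode 1: guard c·x = 0.7206 hit at Δt = 1.0481 (t = 1.6104), x⁻ = (-0.7206) → reset → x⁺ = (-0.8895), jump to mode 2
Mode 2: flow for 0.4257 to horizon, guard not reached → x = (-0.6572)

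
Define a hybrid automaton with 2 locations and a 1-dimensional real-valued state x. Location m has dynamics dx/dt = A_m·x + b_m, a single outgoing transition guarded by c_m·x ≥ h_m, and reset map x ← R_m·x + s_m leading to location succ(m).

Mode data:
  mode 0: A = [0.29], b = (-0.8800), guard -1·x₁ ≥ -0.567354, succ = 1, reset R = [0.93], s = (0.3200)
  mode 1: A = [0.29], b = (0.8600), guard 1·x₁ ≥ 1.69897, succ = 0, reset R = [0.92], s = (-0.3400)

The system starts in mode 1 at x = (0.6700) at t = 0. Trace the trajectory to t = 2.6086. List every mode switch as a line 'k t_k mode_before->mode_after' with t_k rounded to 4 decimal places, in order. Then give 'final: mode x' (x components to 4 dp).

Mode 1: guard c·x = 1.6990 hit at Δt = 0.8594 (t = 0.8594), x⁻ = (1.6990) → reset → x⁺ = (1.2231), jump to mode 0
Mode 0: guard c·x = -0.5674 hit at Δt = 1.0653 (t = 1.9247), x⁻ = (0.5674) → reset → x⁺ = (0.8476), jump to mode 1
Mode 1: flow for 0.6839 to horizon, guard not reached → x = (1.6841)

1 0.8594 1->0
2 1.9247 0->1
final: 1 1.6841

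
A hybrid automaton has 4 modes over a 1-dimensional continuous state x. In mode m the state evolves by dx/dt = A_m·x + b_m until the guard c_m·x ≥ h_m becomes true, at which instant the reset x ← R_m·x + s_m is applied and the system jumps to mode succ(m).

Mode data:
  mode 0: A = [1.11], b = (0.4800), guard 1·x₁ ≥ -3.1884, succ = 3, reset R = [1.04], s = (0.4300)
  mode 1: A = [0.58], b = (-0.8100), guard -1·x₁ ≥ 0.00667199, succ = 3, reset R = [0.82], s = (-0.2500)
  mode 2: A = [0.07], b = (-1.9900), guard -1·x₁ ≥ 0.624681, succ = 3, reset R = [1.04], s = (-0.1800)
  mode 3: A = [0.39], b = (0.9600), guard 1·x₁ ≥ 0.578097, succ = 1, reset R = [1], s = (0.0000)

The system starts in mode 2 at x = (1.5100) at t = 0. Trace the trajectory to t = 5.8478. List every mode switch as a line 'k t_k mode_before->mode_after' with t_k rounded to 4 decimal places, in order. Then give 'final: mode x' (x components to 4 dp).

Mode 2: guard c·x = 0.6247 hit at Δt = 1.0902 (t = 1.0902), x⁻ = (-0.6247) → reset → x⁺ = (-0.8297), jump to mode 3
Mode 3: guard c·x = 0.5781 hit at Δt = 1.5949 (t = 2.6851), x⁻ = (0.5781) → reset → x⁺ = (0.5781), jump to mode 1
Mode 1: guard c·x = 0.0067 hit at Δt = 0.9295 (t = 3.6146), x⁻ = (-0.0067) → reset → x⁺ = (-0.2555), jump to mode 3
Mode 3: guard c·x = 0.5781 hit at Δt = 0.8219 (t = 4.4365), x⁻ = (0.5781) → reset → x⁺ = (0.5781), jump to mode 1
Mode 1: guard c·x = 0.0067 hit at Δt = 0.9295 (t = 5.3660), x⁻ = (-0.0067) → reset → x⁺ = (-0.2555), jump to mode 3
Mode 3: flow for 0.4818 to horizon, guard not reached → x = (0.2006)

1 1.0902 2->3
2 2.6851 3->1
3 3.6146 1->3
4 4.4365 3->1
5 5.3660 1->3
final: 3 0.2006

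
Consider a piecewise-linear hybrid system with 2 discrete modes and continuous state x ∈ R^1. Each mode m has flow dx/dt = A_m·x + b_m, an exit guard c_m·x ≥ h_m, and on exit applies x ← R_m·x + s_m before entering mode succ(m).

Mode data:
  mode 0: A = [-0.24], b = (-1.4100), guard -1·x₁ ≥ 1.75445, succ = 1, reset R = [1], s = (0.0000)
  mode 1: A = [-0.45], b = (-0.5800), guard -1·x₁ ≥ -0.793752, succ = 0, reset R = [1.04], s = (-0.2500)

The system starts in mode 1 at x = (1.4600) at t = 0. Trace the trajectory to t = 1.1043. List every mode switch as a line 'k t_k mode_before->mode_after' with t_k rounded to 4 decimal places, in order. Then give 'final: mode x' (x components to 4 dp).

1 0.6168 1->0
final: 0 -0.1367

Mode 1: guard c·x = -0.7938 hit at Δt = 0.6168 (t = 0.6168), x⁻ = (0.7938) → reset → x⁺ = (0.5755), jump to mode 0
Mode 0: flow for 0.4875 to horizon, guard not reached → x = (-0.1367)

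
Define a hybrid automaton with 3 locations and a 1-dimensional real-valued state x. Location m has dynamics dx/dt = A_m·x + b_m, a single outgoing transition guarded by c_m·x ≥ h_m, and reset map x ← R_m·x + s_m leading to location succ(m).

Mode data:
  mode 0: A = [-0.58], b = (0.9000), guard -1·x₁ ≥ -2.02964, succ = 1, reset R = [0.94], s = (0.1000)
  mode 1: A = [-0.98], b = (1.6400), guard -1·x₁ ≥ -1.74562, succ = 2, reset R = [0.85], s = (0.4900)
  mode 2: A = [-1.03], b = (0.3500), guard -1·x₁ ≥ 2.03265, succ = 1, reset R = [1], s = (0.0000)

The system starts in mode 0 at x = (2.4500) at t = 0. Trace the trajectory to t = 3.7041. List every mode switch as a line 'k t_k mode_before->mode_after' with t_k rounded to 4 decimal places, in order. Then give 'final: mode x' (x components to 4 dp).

1 1.0880 0->1
2 2.6529 1->2
final: 2 0.8932

Mode 0: guard c·x = -2.0296 hit at Δt = 1.0880 (t = 1.0880), x⁻ = (2.0296) → reset → x⁺ = (2.0079), jump to mode 1
Mode 1: guard c·x = -1.7456 hit at Δt = 1.5649 (t = 2.6529), x⁻ = (1.7456) → reset → x⁺ = (1.9738), jump to mode 2
Mode 2: flow for 1.0512 to horizon, guard not reached → x = (0.8932)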